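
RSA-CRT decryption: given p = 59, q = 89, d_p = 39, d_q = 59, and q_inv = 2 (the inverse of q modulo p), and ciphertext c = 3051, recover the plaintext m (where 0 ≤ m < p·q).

m₁ = c^(d_p) mod p: c ≡ 42 (mod 59), and 42^39 mod 59 = 47.
m₂ = c^(d_q) mod q: c ≡ 25 (mod 89), and 25^59 mod 89 = 85.
h = q_inv·(m₁ − m₂) mod p = 2·(47 − 85) mod 59 = 42.
m = m₂ + h·q = 85 + 42·89 = 3823.

3823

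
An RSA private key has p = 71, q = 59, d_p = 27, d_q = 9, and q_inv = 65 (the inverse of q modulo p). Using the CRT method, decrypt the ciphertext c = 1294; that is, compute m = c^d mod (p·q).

m₁ = c^(d_p) mod p: c ≡ 16 (mod 71), and 16^27 mod 71 = 8.
m₂ = c^(d_q) mod q: c ≡ 55 (mod 59), and 55^9 mod 59 = 52.
h = q_inv·(m₁ − m₂) mod p = 65·(8 − 52) mod 71 = 51.
m = m₂ + h·q = 52 + 51·59 = 3061.

3061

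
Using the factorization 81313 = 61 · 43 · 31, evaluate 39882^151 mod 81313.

Mod 61: 39882 ≡ 49; by Fermat, exponent reduces to 151 mod 60 = 31; 49^31 ≡ 49 (mod 61).
Mod 43: 39882 ≡ 21; by Fermat, exponent reduces to 151 mod 42 = 25; 21^25 ≡ 35 (mod 43).
Mod 31: 39882 ≡ 16; by Fermat, exponent reduces to 151 mod 30 = 1; 16^1 ≡ 16 (mod 31).
Combine by CRT: x ≡ 49 (mod 61), x ≡ 35 (mod 43), x ≡ 16 (mod 31) ⇒ x ≡ 13408 (mod 81313).

13408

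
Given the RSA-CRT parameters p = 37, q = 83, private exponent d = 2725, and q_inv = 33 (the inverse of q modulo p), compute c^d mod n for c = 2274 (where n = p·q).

d_p = d mod (p−1) = 2725 mod 36 = 25; d_q = d mod (q−1) = 19.
m₁ = c^(d_p) mod p: c ≡ 17 (mod 37), and 17^25 mod 37 = 22.
m₂ = c^(d_q) mod q: c ≡ 33 (mod 83), and 33^19 mod 83 = 37.
h = q_inv·(m₁ − m₂) mod p = 33·(22 − 37) mod 37 = 23.
m = m₂ + h·q = 37 + 23·83 = 1946.

1946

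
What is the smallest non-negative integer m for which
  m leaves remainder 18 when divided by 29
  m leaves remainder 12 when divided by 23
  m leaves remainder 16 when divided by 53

From m ≡ 18 (mod 29) write m = 18 + 29t. Substituting into m ≡ 12 (mod 23) gives 29t ≡ 17 (mod 23), and since 6⁻¹ ≡ 4 (mod 23), t ≡ 22. Hence m ≡ 18 + 29·22 = 656 (mod 667).
From m ≡ 656 (mod 667) write m = 656 + 667t. Substituting into m ≡ 16 (mod 53) gives 667t ≡ 49 (mod 53), and since 31⁻¹ ≡ 12 (mod 53), t ≡ 5. Hence m ≡ 656 + 667·5 = 3991 (mod 35351).

3991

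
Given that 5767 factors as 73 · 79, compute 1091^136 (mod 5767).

Mod 73: 1091 ≡ 69; by Fermat, exponent reduces to 136 mod 72 = 64; 69^64 ≡ 4 (mod 73).
Mod 79: 1091 ≡ 64; by Fermat, exponent reduces to 136 mod 78 = 58; 64^58 ≡ 10 (mod 79).
Combine by CRT: x ≡ 4 (mod 73), x ≡ 10 (mod 79) ⇒ x ≡ 5698 (mod 5767).

5698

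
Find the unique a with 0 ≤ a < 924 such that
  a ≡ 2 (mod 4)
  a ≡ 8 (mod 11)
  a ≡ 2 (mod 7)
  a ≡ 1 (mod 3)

646

The moduli are pairwise coprime; N = 4·11·7·3 = 924.
N/4 = 231; 231 ≡ 3 (mod 4); 3·3 ≡ 1, so inverse 3.
N/11 = 84; 84 ≡ 7 (mod 11); 7·8 ≡ 1, so inverse 8.
N/7 = 132; 132 ≡ 6 (mod 7); 6·6 ≡ 1, so inverse 6.
N/3 = 308; 308 ≡ 2 (mod 3); 2·2 ≡ 1, so inverse 2.
a ≡ 2·231·3 + 8·84·8 + 2·132·6 + 1·308·2 = 8962.
8962 mod 924 = 646.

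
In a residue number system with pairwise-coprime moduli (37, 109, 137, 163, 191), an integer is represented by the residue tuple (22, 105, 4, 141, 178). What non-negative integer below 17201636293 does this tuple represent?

The moduli are pairwise coprime; N = 37·109·137·163·191 = 17201636293.
N/37 = 464909089; 464909089 ≡ 19 (mod 37); 19·2 ≡ 1, so inverse 2.
N/109 = 157813177; 157813177 ≡ 34 (mod 109); 34·93 ≡ 1, so inverse 93.
N/137 = 125559389; 125559389 ≡ 122 (mod 137); 122·73 ≡ 1, so inverse 73.
N/163 = 105531511; 105531511 ≡ 95 (mod 163); 95·151 ≡ 1, so inverse 151.
N/191 = 90060923; 90060923 ≡ 30 (mod 191); 30·121 ≡ 1, so inverse 121.
x ≡ 22·464909089·2 + 105·157813177·93 + 4·125559389·73 + 141·105531511·151 + 178·90060923·121 = 5784768575184.
5784768575184 mod 17201636293 = 5018780736.

5018780736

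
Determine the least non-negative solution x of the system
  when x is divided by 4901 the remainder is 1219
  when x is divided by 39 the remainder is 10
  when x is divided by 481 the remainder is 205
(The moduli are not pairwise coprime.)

412903

gcd(4901, 39) = 13 and 13 | (10 − 1219), so the pair is consistent; merging gives x ≡ 1219 (mod 14703), where 14703 = lcm(4901, 39).
gcd(14703, 481) = 13 and 13 | (205 − 1219), so the pair is consistent; merging gives x ≡ 412903 (mod 544011), where 544011 = lcm(14703, 481).
The solution is unique modulo lcm(4901, 39, 481) = 544011.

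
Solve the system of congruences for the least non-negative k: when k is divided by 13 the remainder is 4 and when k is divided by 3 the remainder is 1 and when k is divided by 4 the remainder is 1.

121

The moduli are pairwise coprime; N = 13·3·4 = 156.
N/13 = 12; 12 ≡ 12 (mod 13); 12·12 ≡ 1, so inverse 12.
N/3 = 52; 52 ≡ 1 (mod 3), inverse 1.
N/4 = 39; 39 ≡ 3 (mod 4); 3·3 ≡ 1, so inverse 3.
k ≡ 4·12·12 + 1·52·1 + 1·39·3 = 745.
745 mod 156 = 121.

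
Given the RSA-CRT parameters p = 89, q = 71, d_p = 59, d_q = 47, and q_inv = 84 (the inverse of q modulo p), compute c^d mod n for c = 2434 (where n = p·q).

1663

m₁ = c^(d_p) mod p: c ≡ 31 (mod 89), and 31^59 mod 89 = 61.
m₂ = c^(d_q) mod q: c ≡ 20 (mod 71), and 20^47 mod 71 = 30.
h = q_inv·(m₁ − m₂) mod p = 84·(61 − 30) mod 89 = 23.
m = m₂ + h·q = 30 + 23·71 = 1663.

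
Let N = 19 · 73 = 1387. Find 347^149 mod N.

256

Mod 19: 347 ≡ 5; by Fermat, exponent reduces to 149 mod 18 = 5; 5^5 ≡ 9 (mod 19).
Mod 73: 347 ≡ 55; by Fermat, exponent reduces to 149 mod 72 = 5; 55^5 ≡ 37 (mod 73).
Combine by CRT: x ≡ 9 (mod 19), x ≡ 37 (mod 73) ⇒ x ≡ 256 (mod 1387).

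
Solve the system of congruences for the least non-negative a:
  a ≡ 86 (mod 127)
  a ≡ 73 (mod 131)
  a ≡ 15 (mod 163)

The moduli are pairwise coprime; N = 127·131·163 = 2711831.
N/127 = 21353; 21353 ≡ 17 (mod 127); 17·15 ≡ 1, so inverse 15.
N/131 = 20701; 20701 ≡ 3 (mod 131); 3·44 ≡ 1, so inverse 44.
N/163 = 16637; 16637 ≡ 11 (mod 163); 11·89 ≡ 1, so inverse 89.
a ≡ 86·21353·15 + 73·20701·44 + 15·16637·89 = 116247377.
116247377 mod 2711831 = 2350475.

2350475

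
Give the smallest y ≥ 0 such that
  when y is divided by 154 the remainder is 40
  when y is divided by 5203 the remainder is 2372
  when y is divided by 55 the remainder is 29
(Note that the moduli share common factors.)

Combine the congruences pairwise.
gcd(154, 5203) = 11 and 11 | (2372 − 40), so the pair is consistent; merging gives y ≡ 54402 (mod 72842), where 72842 = lcm(154, 5203).
gcd(72842, 55) = 11 and 11 | (29 − 54402), so the pair is consistent; merging gives y ≡ 127244 (mod 364210), where 364210 = lcm(72842, 55).
The solution is unique modulo lcm(154, 5203, 55) = 364210.

127244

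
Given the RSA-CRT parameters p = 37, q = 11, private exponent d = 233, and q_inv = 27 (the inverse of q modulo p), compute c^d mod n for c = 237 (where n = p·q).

106

d_p = d mod (p−1) = 233 mod 36 = 17; d_q = d mod (q−1) = 3.
m₁ = c^(d_p) mod p: c ≡ 15 (mod 37), and 15^17 mod 37 = 32.
m₂ = c^(d_q) mod q: c ≡ 6 (mod 11), and 6^3 mod 11 = 7.
h = q_inv·(m₁ − m₂) mod p = 27·(32 − 7) mod 37 = 9.
m = m₂ + h·q = 7 + 9·11 = 106.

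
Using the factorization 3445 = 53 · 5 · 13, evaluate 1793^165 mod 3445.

Mod 53: 1793 ≡ 44; by Fermat, exponent reduces to 165 mod 52 = 9; 44^9 ≡ 24 (mod 53).
Mod 5: 1793 ≡ 3; by Fermat, exponent reduces to 165 mod 4 = 1; 3^1 ≡ 3 (mod 5).
Mod 13: 1793 ≡ 12; by Fermat, exponent reduces to 165 mod 12 = 9; 12^9 ≡ 12 (mod 13).
Combine by CRT: x ≡ 24 (mod 53), x ≡ 3 (mod 5), x ≡ 12 (mod 13) ⇒ x ≡ 2833 (mod 3445).

2833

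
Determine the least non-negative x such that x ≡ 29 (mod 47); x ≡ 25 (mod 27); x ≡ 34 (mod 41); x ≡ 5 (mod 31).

1437289

The moduli are pairwise coprime; N = 47·27·41·31 = 1612899.
N/47 = 34317; 34317 ≡ 7 (mod 47); 7·27 ≡ 1, so inverse 27.
N/27 = 59737; 59737 ≡ 13 (mod 27); 13·25 ≡ 1, so inverse 25.
N/41 = 39339; 39339 ≡ 20 (mod 41); 20·39 ≡ 1, so inverse 39.
N/31 = 52029; 52029 ≡ 11 (mod 31); 11·17 ≡ 1, so inverse 17.
x ≡ 29·34317·27 + 25·59737·25 + 34·39339·39 + 5·52029·17 = 120791815.
120791815 mod 1612899 = 1437289.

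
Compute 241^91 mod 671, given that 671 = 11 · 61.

Mod 11: 241 ≡ 10; by Fermat, exponent reduces to 91 mod 10 = 1; 10^1 ≡ 10 (mod 11).
Mod 61: 241 ≡ 58; by Fermat, exponent reduces to 91 mod 60 = 31; 58^31 ≡ 58 (mod 61).
Combine by CRT: x ≡ 10 (mod 11), x ≡ 58 (mod 61) ⇒ x ≡ 241 (mod 671).

241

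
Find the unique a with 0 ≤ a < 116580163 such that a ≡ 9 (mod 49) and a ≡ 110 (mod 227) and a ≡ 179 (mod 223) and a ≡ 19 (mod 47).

46992969

From a ≡ 9 (mod 49) write a = 9 + 49t. Substituting into a ≡ 110 (mod 227) gives 49t ≡ 101 (mod 227), and since 49⁻¹ ≡ 139 (mod 227), t ≡ 192. Hence a ≡ 9 + 49·192 = 9417 (mod 11123).
From a ≡ 9417 (mod 11123) write a = 9417 + 11123t. Substituting into a ≡ 179 (mod 223) gives 11123t ≡ 128 (mod 223), and since 196⁻¹ ≡ 33 (mod 223), t ≡ 210. Hence a ≡ 9417 + 11123·210 = 2345247 (mod 2480429).
From a ≡ 2345247 (mod 2480429) write a = 2345247 + 2480429t. Substituting into a ≡ 19 (mod 47) gives 2480429t ≡ 25 (mod 47), and since 4⁻¹ ≡ 12 (mod 47), t ≡ 18. Hence a ≡ 2345247 + 2480429·18 = 46992969 (mod 116580163).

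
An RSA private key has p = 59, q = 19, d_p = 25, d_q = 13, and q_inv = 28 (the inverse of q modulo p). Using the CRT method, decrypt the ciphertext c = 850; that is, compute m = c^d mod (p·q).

m₁ = c^(d_p) mod p: c ≡ 24 (mod 59), and 24^25 mod 59 = 31.
m₂ = c^(d_q) mod q: c ≡ 14 (mod 19), and 14^13 mod 19 = 2.
h = q_inv·(m₁ − m₂) mod p = 28·(31 − 2) mod 59 = 45.
m = m₂ + h·q = 2 + 45·19 = 857.

857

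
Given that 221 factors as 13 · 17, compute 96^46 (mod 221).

Mod 13: 96 ≡ 5; by Fermat, exponent reduces to 46 mod 12 = 10; 5^10 ≡ 12 (mod 13).
Mod 17: 96 ≡ 11; by Fermat, exponent reduces to 46 mod 16 = 14; 11^14 ≡ 9 (mod 17).
Combine by CRT: x ≡ 12 (mod 13), x ≡ 9 (mod 17) ⇒ x ≡ 77 (mod 221).

77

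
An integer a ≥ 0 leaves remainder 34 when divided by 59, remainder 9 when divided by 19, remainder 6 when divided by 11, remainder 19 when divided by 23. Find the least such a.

The moduli are pairwise coprime; N = 59·19·11·23 = 283613.
N/59 = 4807; 4807 ≡ 28 (mod 59); 28·19 ≡ 1, so inverse 19.
N/19 = 14927; 14927 ≡ 12 (mod 19); 12·8 ≡ 1, so inverse 8.
N/11 = 25783; 25783 ≡ 10 (mod 11); 10·10 ≡ 1, so inverse 10.
N/23 = 12331; 12331 ≡ 3 (mod 23); 3·8 ≡ 1, so inverse 8.
a ≡ 34·4807·19 + 9·14927·8 + 6·25783·10 + 19·12331·8 = 7601358.
7601358 mod 283613 = 227420.

227420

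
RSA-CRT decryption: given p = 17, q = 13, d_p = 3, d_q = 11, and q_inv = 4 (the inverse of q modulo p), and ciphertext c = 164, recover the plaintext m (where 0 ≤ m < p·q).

m₁ = c^(d_p) mod p: c ≡ 11 (mod 17), and 11^3 mod 17 = 5.
m₂ = c^(d_q) mod q: c ≡ 8 (mod 13), and 8^11 mod 13 = 5.
h = q_inv·(m₁ − m₂) mod p = 4·(5 − 5) mod 17 = 0.
m = m₂ + h·q = 5 + 0·13 = 5.

5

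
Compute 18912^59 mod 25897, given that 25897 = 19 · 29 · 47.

10765

Mod 19: 18912 ≡ 7; by Fermat, exponent reduces to 59 mod 18 = 5; 7^5 ≡ 11 (mod 19).
Mod 29: 18912 ≡ 4; by Fermat, exponent reduces to 59 mod 28 = 3; 4^3 ≡ 6 (mod 29).
Mod 47: 18912 ≡ 18; by Fermat, exponent reduces to 59 mod 46 = 13; 18^13 ≡ 2 (mod 47).
Combine by CRT: x ≡ 11 (mod 19), x ≡ 6 (mod 29), x ≡ 2 (mod 47) ⇒ x ≡ 10765 (mod 25897).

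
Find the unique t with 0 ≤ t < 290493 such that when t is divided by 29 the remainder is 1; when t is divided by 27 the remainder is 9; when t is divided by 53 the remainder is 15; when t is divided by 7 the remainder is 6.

235017

The moduli are pairwise coprime; N = 29·27·53·7 = 290493.
N/29 = 10017; 10017 ≡ 12 (mod 29); 12·17 ≡ 1, so inverse 17.
N/27 = 10759; 10759 ≡ 13 (mod 27); 13·25 ≡ 1, so inverse 25.
N/53 = 5481; 5481 ≡ 22 (mod 53); 22·41 ≡ 1, so inverse 41.
N/7 = 41499; 41499 ≡ 3 (mod 7); 3·5 ≡ 1, so inverse 5.
t ≡ 1·10017·17 + 9·10759·25 + 15·5481·41 + 6·41499·5 = 7206849.
7206849 mod 290493 = 235017.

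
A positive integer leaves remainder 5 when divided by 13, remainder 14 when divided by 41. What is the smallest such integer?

From k ≡ 5 (mod 13) write k = 5 + 13t. Substituting into k ≡ 14 (mod 41) gives 13t ≡ 9 (mod 41), and since 13⁻¹ ≡ 19 (mod 41), t ≡ 7. Hence k ≡ 5 + 13·7 = 96 (mod 533).

96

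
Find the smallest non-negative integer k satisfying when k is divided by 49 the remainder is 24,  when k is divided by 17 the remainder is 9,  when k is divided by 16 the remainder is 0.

7472

The moduli are pairwise coprime; N = 49·17·16 = 13328.
N/49 = 272; 272 ≡ 27 (mod 49); 27·20 ≡ 1, so inverse 20.
N/17 = 784; 784 ≡ 2 (mod 17); 2·9 ≡ 1, so inverse 9.
N/16 = 833; 833 ≡ 1 (mod 16), inverse 1.
k ≡ 24·272·20 + 9·784·9 + 0·833·1 = 194064.
194064 mod 13328 = 7472.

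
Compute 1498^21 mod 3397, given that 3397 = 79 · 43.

1721

Mod 79: 1498 ≡ 76; 76^21 ≡ 62 (mod 79).
Mod 43: 1498 ≡ 36; 36^21 ≡ 1 (mod 43).
Combine by CRT: x ≡ 62 (mod 79), x ≡ 1 (mod 43) ⇒ x ≡ 1721 (mod 3397).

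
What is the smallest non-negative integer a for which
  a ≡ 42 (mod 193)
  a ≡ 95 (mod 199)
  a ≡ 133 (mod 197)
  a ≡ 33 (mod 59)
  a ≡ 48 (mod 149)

From a ≡ 42 (mod 193) write a = 42 + 193t. Substituting into a ≡ 95 (mod 199) gives 193t ≡ 53 (mod 199), and since 193⁻¹ ≡ 33 (mod 199), t ≡ 157. Hence a ≡ 42 + 193·157 = 30343 (mod 38407).
From a ≡ 30343 (mod 38407) write a = 30343 + 38407t. Substituting into a ≡ 133 (mod 197) gives 38407t ≡ 128 (mod 197), and since 189⁻¹ ≡ 123 (mod 197), t ≡ 181. Hence a ≡ 30343 + 38407·181 = 6982010 (mod 7566179).
From a ≡ 6982010 (mod 7566179) write a = 6982010 + 7566179t. Substituting into a ≡ 33 (mod 59) gives 7566179t ≡ 24 (mod 59), and since 19⁻¹ ≡ 28 (mod 59), t ≡ 23. Hence a ≡ 6982010 + 7566179·23 = 181004127 (mod 446404561).
From a ≡ 181004127 (mod 446404561) write a = 181004127 + 446404561t. Substituting into a ≡ 48 (mod 149) gives 446404561t ≡ 78 (mod 149), and since 114⁻¹ ≡ 17 (mod 149), t ≡ 134. Hence a ≡ 181004127 + 446404561·134 = 59999215301 (mod 66514279589).

59999215301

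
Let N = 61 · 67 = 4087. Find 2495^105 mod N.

Mod 61: 2495 ≡ 55; by Fermat, exponent reduces to 105 mod 60 = 45; 55^45 ≡ 50 (mod 61).
Mod 67: 2495 ≡ 16; by Fermat, exponent reduces to 105 mod 66 = 39; 16^39 ≡ 14 (mod 67).
Combine by CRT: x ≡ 50 (mod 61), x ≡ 14 (mod 67) ⇒ x ≡ 416 (mod 4087).

416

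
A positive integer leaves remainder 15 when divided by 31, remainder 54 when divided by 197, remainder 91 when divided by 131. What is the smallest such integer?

40439

The moduli are pairwise coprime; M = 31·197·131 = 800017.
M/31 = 25807; 25807 ≡ 15 (mod 31); 15·29 ≡ 1, so inverse 29.
M/197 = 4061; 4061 ≡ 121 (mod 197); 121·127 ≡ 1, so inverse 127.
M/131 = 6107; 6107 ≡ 81 (mod 131); 81·55 ≡ 1, so inverse 55.
n ≡ 15·25807·29 + 54·4061·127 + 91·6107·55 = 69641918.
69641918 mod 800017 = 40439.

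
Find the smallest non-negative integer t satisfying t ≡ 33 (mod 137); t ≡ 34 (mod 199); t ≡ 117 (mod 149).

Combine the congruences pairwise.
From t ≡ 33 (mod 137) write t = 33 + 137s. Substituting into t ≡ 34 (mod 199) gives 137s ≡ 1 (mod 199), and since 137⁻¹ ≡ 138 (mod 199), s ≡ 138. Hence t ≡ 33 + 137·138 = 18939 (mod 27263).
From t ≡ 18939 (mod 27263) write t = 18939 + 27263s. Substituting into t ≡ 117 (mod 149) gives 27263s ≡ 101 (mod 149), and since 145⁻¹ ≡ 37 (mod 149), s ≡ 12. Hence t ≡ 18939 + 27263·12 = 346095 (mod 4062187).

346095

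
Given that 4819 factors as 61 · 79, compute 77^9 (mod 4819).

Mod 61: 77 ≡ 16; 16^9 ≡ 58 (mod 61).
Mod 79: 77 ≡ 77; 77^9 ≡ 41 (mod 79).
Combine by CRT: x ≡ 58 (mod 61), x ≡ 41 (mod 79) ⇒ x ≡ 3596 (mod 4819).

3596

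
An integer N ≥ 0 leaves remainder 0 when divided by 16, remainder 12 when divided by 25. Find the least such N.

From N ≡ 0 (mod 16) write N = 0 + 16t. Substituting into N ≡ 12 (mod 25) gives 16t ≡ 12 (mod 25), and since 16⁻¹ ≡ 11 (mod 25), t ≡ 7. Hence N ≡ 0 + 16·7 = 112 (mod 400).

112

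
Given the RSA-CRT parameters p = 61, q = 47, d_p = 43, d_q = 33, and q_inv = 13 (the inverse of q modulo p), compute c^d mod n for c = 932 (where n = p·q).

m₁ = c^(d_p) mod p: c ≡ 17 (mod 61), and 17^43 mod 61 = 26.
m₂ = c^(d_q) mod q: c ≡ 39 (mod 47), and 39^33 mod 47 = 13.
h = q_inv·(m₁ − m₂) mod p = 13·(26 − 13) mod 61 = 47.
m = m₂ + h·q = 13 + 47·47 = 2222.

2222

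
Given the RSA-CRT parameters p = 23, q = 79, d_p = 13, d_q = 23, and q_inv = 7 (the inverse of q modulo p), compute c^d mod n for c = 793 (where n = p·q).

1259

m₁ = c^(d_p) mod p: c ≡ 11 (mod 23), and 11^13 mod 23 = 17.
m₂ = c^(d_q) mod q: c ≡ 3 (mod 79), and 3^23 mod 79 = 74.
h = q_inv·(m₁ − m₂) mod p = 7·(17 − 74) mod 23 = 15.
m = m₂ + h·q = 74 + 15·79 = 1259.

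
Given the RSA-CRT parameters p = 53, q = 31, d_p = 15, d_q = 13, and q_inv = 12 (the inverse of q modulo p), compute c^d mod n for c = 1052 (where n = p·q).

860

m₁ = c^(d_p) mod p: c ≡ 45 (mod 53), and 45^15 mod 53 = 12.
m₂ = c^(d_q) mod q: c ≡ 29 (mod 31), and 29^13 mod 31 = 23.
h = q_inv·(m₁ − m₂) mod p = 12·(12 − 23) mod 53 = 27.
m = m₂ + h·q = 23 + 27·31 = 860.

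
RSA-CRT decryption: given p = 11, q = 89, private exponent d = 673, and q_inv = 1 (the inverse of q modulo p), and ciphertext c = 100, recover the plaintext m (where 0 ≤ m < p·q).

d_p = d mod (p−1) = 673 mod 10 = 3; d_q = d mod (q−1) = 57.
m₁ = c^(d_p) mod p: c ≡ 1 (mod 11), and 1^3 mod 11 = 1.
m₂ = c^(d_q) mod q: c ≡ 11 (mod 89), and 11^57 mod 89 = 57.
h = q_inv·(m₁ − m₂) mod p = 1·(1 − 57) mod 11 = 10.
m = m₂ + h·q = 57 + 10·89 = 947.

947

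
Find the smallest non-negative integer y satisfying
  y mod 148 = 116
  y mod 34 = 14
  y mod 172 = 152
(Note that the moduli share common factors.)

73080

gcd(148, 34) = 2 and 2 | (14 − 116), so the pair is consistent; merging gives y ≡ 116 (mod 2516), where 2516 = lcm(148, 34).
gcd(2516, 172) = 4 and 4 | (152 − 116), so the pair is consistent; merging gives y ≡ 73080 (mod 108188), where 108188 = lcm(2516, 172).
The solution is unique modulo lcm(148, 34, 172) = 108188.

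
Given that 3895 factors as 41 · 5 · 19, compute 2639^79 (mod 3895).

3824

Mod 41: 2639 ≡ 15; by Fermat, exponent reduces to 79 mod 40 = 39; 15^39 ≡ 11 (mod 41).
Mod 5: 2639 ≡ 4; by Fermat, exponent reduces to 79 mod 4 = 3; 4^3 ≡ 4 (mod 5).
Mod 19: 2639 ≡ 17; by Fermat, exponent reduces to 79 mod 18 = 7; 17^7 ≡ 5 (mod 19).
Combine by CRT: x ≡ 11 (mod 41), x ≡ 4 (mod 5), x ≡ 5 (mod 19) ⇒ x ≡ 3824 (mod 3895).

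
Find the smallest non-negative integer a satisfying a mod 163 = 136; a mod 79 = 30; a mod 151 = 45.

The moduli are pairwise coprime; N = 163·79·151 = 1944427.
N/163 = 11929; 11929 ≡ 30 (mod 163); 30·125 ≡ 1, so inverse 125.
N/79 = 24613; 24613 ≡ 44 (mod 79); 44·9 ≡ 1, so inverse 9.
N/151 = 12877; 12877 ≡ 42 (mod 151); 42·18 ≡ 1, so inverse 18.
a ≡ 136·11929·125 + 30·24613·9 + 45·12877·18 = 219868880.
219868880 mod 1944427 = 148629.

148629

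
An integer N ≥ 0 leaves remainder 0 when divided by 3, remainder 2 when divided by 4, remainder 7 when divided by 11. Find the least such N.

18

From N ≡ 0 (mod 3) write N = 0 + 3t. Substituting into N ≡ 2 (mod 4) gives 3t ≡ 2 (mod 4), and since 3⁻¹ ≡ 3 (mod 4), t ≡ 2. Hence N ≡ 0 + 3·2 = 6 (mod 12).
From N ≡ 6 (mod 12) write N = 6 + 12t. Substituting into N ≡ 7 (mod 11) gives 12t ≡ 1 (mod 11), and since 1⁻¹ ≡ 1 (mod 11), t ≡ 1. Hence N ≡ 6 + 12·1 = 18 (mod 132).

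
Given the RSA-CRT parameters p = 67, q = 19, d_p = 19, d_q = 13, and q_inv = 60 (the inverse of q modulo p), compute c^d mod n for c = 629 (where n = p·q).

516

m₁ = c^(d_p) mod p: c ≡ 26 (mod 67), and 26^19 mod 67 = 47.
m₂ = c^(d_q) mod q: c ≡ 2 (mod 19), and 2^13 mod 19 = 3.
h = q_inv·(m₁ − m₂) mod p = 60·(47 − 3) mod 67 = 27.
m = m₂ + h·q = 3 + 27·19 = 516.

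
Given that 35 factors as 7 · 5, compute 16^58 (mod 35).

Mod 7: 16 ≡ 2; by Fermat, exponent reduces to 58 mod 6 = 4; 2^4 ≡ 2 (mod 7).
Mod 5: 16 ≡ 1; by Fermat, exponent reduces to 58 mod 4 = 2; 1^2 ≡ 1 (mod 5).
Combine by CRT: x ≡ 2 (mod 7), x ≡ 1 (mod 5) ⇒ x ≡ 16 (mod 35).

16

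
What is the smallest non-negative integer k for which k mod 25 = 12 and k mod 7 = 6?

62

Combine the congruences pairwise.
From k ≡ 12 (mod 25) write k = 12 + 25t. Substituting into k ≡ 6 (mod 7) gives 25t ≡ 1 (mod 7), and since 4⁻¹ ≡ 2 (mod 7), t ≡ 2. Hence k ≡ 12 + 25·2 = 62 (mod 175).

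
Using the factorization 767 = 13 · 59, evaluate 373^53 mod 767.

68

Mod 13: 373 ≡ 9; by Fermat, exponent reduces to 53 mod 12 = 5; 9^5 ≡ 3 (mod 13).
Mod 59: 373 ≡ 19; 19^53 ≡ 9 (mod 59).
Combine by CRT: x ≡ 3 (mod 13), x ≡ 9 (mod 59) ⇒ x ≡ 68 (mod 767).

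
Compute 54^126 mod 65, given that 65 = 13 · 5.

Mod 13: 54 ≡ 2; by Fermat, exponent reduces to 126 mod 12 = 6; 2^6 ≡ 12 (mod 13).
Mod 5: 54 ≡ 4; by Fermat, exponent reduces to 126 mod 4 = 2; 4^2 ≡ 1 (mod 5).
Combine by CRT: x ≡ 12 (mod 13), x ≡ 1 (mod 5) ⇒ x ≡ 51 (mod 65).

51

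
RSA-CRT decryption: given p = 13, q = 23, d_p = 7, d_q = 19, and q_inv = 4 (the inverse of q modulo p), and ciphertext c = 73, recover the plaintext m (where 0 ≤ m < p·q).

239

m₁ = c^(d_p) mod p: c ≡ 8 (mod 13), and 8^7 mod 13 = 5.
m₂ = c^(d_q) mod q: c ≡ 4 (mod 23), and 4^19 mod 23 = 9.
h = q_inv·(m₁ − m₂) mod p = 4·(5 − 9) mod 13 = 10.
m = m₂ + h·q = 9 + 10·23 = 239.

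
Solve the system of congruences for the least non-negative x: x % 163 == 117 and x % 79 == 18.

12342

From x ≡ 117 (mod 163) write x = 117 + 163t. Substituting into x ≡ 18 (mod 79) gives 163t ≡ 59 (mod 79), and since 5⁻¹ ≡ 16 (mod 79), t ≡ 75. Hence x ≡ 117 + 163·75 = 12342 (mod 12877).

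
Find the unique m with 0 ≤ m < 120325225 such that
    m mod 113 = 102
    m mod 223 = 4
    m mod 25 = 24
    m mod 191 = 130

The moduli are pairwise coprime; N = 113·223·25·191 = 120325225.
N/113 = 1064825; 1064825 ≡ 26 (mod 113); 26·100 ≡ 1, so inverse 100.
N/223 = 539575; 539575 ≡ 138 (mod 223); 138·202 ≡ 1, so inverse 202.
N/25 = 4813009; 4813009 ≡ 9 (mod 25); 9·14 ≡ 1, so inverse 14.
N/191 = 629975; 629975 ≡ 57 (mod 191); 57·124 ≡ 1, so inverse 124.
m ≡ 102·1064825·100 + 4·539575·202 + 24·4813009·14 + 130·629975·124 = 23069559624.
23069559624 mod 120325225 = 87441649.

87441649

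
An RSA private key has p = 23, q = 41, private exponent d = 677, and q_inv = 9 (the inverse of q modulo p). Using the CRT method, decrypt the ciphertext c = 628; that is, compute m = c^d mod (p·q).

709

d_p = d mod (p−1) = 677 mod 22 = 17; d_q = d mod (q−1) = 37.
m₁ = c^(d_p) mod p: c ≡ 7 (mod 23), and 7^17 mod 23 = 19.
m₂ = c^(d_q) mod q: c ≡ 13 (mod 41), and 13^37 mod 41 = 12.
h = q_inv·(m₁ − m₂) mod p = 9·(19 − 12) mod 23 = 17.
m = m₂ + h·q = 12 + 17·41 = 709.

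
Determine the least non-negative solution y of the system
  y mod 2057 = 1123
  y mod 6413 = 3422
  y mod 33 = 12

324072

gcd(2057, 6413) = 121 and 121 | (3422 − 1123), so the pair is consistent; merging gives y ≡ 106030 (mod 109021), where 109021 = lcm(2057, 6413).
gcd(109021, 33) = 11 and 11 | (12 − 106030), so the pair is consistent; merging gives y ≡ 324072 (mod 327063), where 327063 = lcm(109021, 33).
The solution is unique modulo lcm(2057, 6413, 33) = 327063.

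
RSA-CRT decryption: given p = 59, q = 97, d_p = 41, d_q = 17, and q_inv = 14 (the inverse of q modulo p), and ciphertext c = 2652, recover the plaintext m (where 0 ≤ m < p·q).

m₁ = c^(d_p) mod p: c ≡ 56 (mod 59), and 56^41 mod 59 = 31.
m₂ = c^(d_q) mod q: c ≡ 33 (mod 97), and 33^17 mod 97 = 33.
h = q_inv·(m₁ − m₂) mod p = 14·(31 − 33) mod 59 = 31.
m = m₂ + h·q = 33 + 31·97 = 3040.

3040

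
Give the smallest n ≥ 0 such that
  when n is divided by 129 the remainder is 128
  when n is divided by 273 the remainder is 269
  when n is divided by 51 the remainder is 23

gcd(129, 273) = 3 and 3 | (269 − 128), so the pair is consistent; merging gives n ≡ 7094 (mod 11739), where 11739 = lcm(129, 273).
gcd(11739, 51) = 3 and 3 | (23 − 7094), so the pair is consistent; merging gives n ≡ 30572 (mod 199563), where 199563 = lcm(11739, 51).
The solution is unique modulo lcm(129, 273, 51) = 199563.

30572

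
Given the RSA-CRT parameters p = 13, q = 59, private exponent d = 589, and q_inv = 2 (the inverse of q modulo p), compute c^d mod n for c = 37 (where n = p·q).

d_p = d mod (p−1) = 589 mod 12 = 1; d_q = d mod (q−1) = 9.
m₁ = c^(d_p) mod p: c ≡ 11 (mod 13), and 11^1 mod 13 = 11.
m₂ = c^(d_q) mod q: c ≡ 37 (mod 59), and 37^9 mod 59 = 55.
h = q_inv·(m₁ − m₂) mod p = 2·(11 − 55) mod 13 = 3.
m = m₂ + h·q = 55 + 3·59 = 232.

232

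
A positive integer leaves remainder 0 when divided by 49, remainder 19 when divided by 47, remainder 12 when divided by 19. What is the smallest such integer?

29253

From x ≡ 0 (mod 49) write x = 0 + 49t. Substituting into x ≡ 19 (mod 47) gives 49t ≡ 19 (mod 47), and since 2⁻¹ ≡ 24 (mod 47), t ≡ 33. Hence x ≡ 0 + 49·33 = 1617 (mod 2303).
From x ≡ 1617 (mod 2303) write x = 1617 + 2303t. Substituting into x ≡ 12 (mod 19) gives 2303t ≡ 10 (mod 19), and since 4⁻¹ ≡ 5 (mod 19), t ≡ 12. Hence x ≡ 1617 + 2303·12 = 29253 (mod 43757).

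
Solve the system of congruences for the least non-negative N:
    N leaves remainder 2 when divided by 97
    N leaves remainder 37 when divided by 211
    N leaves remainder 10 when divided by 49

973591

The moduli are pairwise coprime; M = 97·211·49 = 1002883.
M/97 = 10339; 10339 ≡ 57 (mod 97); 57·80 ≡ 1, so inverse 80.
M/211 = 4753; 4753 ≡ 111 (mod 211); 111·192 ≡ 1, so inverse 192.
M/49 = 20467; 20467 ≡ 34 (mod 49); 34·13 ≡ 1, so inverse 13.
N ≡ 2·10339·80 + 37·4753·192 + 10·20467·13 = 38080262.
38080262 mod 1002883 = 973591.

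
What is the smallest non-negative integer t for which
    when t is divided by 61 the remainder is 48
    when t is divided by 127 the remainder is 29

2061

From t ≡ 48 (mod 61) write t = 48 + 61s. Substituting into t ≡ 29 (mod 127) gives 61s ≡ 108 (mod 127), and since 61⁻¹ ≡ 25 (mod 127), s ≡ 33. Hence t ≡ 48 + 61·33 = 2061 (mod 7747).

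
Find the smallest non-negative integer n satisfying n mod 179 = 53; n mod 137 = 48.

From n ≡ 53 (mod 179) write n = 53 + 179t. Substituting into n ≡ 48 (mod 137) gives 179t ≡ 132 (mod 137), and since 42⁻¹ ≡ 62 (mod 137), t ≡ 101. Hence n ≡ 53 + 179·101 = 18132 (mod 24523).

18132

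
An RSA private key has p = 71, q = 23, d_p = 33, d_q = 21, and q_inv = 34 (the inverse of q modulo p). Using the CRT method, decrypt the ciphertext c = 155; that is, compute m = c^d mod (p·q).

m₁ = c^(d_p) mod p: c ≡ 13 (mod 71), and 13^33 mod 71 = 21.
m₂ = c^(d_q) mod q: c ≡ 17 (mod 23), and 17^21 mod 23 = 19.
h = q_inv·(m₁ − m₂) mod p = 34·(21 − 19) mod 71 = 68.
m = m₂ + h·q = 19 + 68·23 = 1583.

1583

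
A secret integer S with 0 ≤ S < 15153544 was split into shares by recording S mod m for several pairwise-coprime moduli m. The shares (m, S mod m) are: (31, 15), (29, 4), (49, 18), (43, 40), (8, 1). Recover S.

4870177

The moduli are pairwise coprime; N = 31·29·49·43·8 = 15153544.
N/31 = 488824; 488824 ≡ 16 (mod 31); 16·2 ≡ 1, so inverse 2.
N/29 = 522536; 522536 ≡ 14 (mod 29); 14·27 ≡ 1, so inverse 27.
N/49 = 309256; 309256 ≡ 17 (mod 49); 17·26 ≡ 1, so inverse 26.
N/43 = 352408; 352408 ≡ 23 (mod 43); 23·15 ≡ 1, so inverse 15.
N/8 = 1894193; 1894193 ≡ 1 (mod 8), inverse 1.
S ≡ 15·488824·2 + 4·522536·27 + 18·309256·26 + 40·352408·15 + 1·1894193·1 = 429169409.
429169409 mod 15153544 = 4870177.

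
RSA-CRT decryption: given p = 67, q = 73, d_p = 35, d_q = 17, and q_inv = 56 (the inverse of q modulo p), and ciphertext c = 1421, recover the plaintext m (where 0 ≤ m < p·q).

m₁ = c^(d_p) mod p: c ≡ 14 (mod 67), and 14^35 mod 67 = 62.
m₂ = c^(d_q) mod q: c ≡ 34 (mod 73), and 34^17 mod 73 = 33.
h = q_inv·(m₁ − m₂) mod p = 56·(62 − 33) mod 67 = 16.
m = m₂ + h·q = 33 + 16·73 = 1201.

1201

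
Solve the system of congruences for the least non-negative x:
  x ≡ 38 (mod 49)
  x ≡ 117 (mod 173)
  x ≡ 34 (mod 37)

From x ≡ 38 (mod 49) write x = 38 + 49t. Substituting into x ≡ 117 (mod 173) gives 49t ≡ 79 (mod 173), and since 49⁻¹ ≡ 113 (mod 173), t ≡ 104. Hence x ≡ 38 + 49·104 = 5134 (mod 8477).
From x ≡ 5134 (mod 8477) write x = 5134 + 8477t. Substituting into x ≡ 34 (mod 37) gives 8477t ≡ 6 (mod 37), and since 4⁻¹ ≡ 28 (mod 37), t ≡ 20. Hence x ≡ 5134 + 8477·20 = 174674 (mod 313649).

174674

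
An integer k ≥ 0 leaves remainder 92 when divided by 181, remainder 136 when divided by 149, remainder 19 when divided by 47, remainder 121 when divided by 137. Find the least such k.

148387150

Combine the congruences pairwise.
From k ≡ 92 (mod 181) write k = 92 + 181t. Substituting into k ≡ 136 (mod 149) gives 181t ≡ 44 (mod 149), and since 32⁻¹ ≡ 14 (mod 149), t ≡ 20. Hence k ≡ 92 + 181·20 = 3712 (mod 26969).
From k ≡ 3712 (mod 26969) write k = 3712 + 26969t. Substituting into k ≡ 19 (mod 47) gives 26969t ≡ 20 (mod 47), and since 38⁻¹ ≡ 26 (mod 47), t ≡ 3. Hence k ≡ 3712 + 26969·3 = 84619 (mod 1267543).
From k ≡ 84619 (mod 1267543) write k = 84619 + 1267543t. Substituting into k ≡ 121 (mod 137) gives 1267543t ≡ 31 (mod 137), and since 19⁻¹ ≡ 101 (mod 137), t ≡ 117. Hence k ≡ 84619 + 1267543·117 = 148387150 (mod 173653391).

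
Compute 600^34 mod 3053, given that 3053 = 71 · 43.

Mod 71: 600 ≡ 32; 32^34 ≡ 20 (mod 71).
Mod 43: 600 ≡ 41; 41^34 ≡ 21 (mod 43).
Combine by CRT: x ≡ 20 (mod 71), x ≡ 21 (mod 43) ⇒ x ≡ 1440 (mod 3053).

1440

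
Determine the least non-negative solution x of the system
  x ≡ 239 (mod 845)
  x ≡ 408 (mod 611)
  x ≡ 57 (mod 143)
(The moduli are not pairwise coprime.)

95724

Combine the congruences pairwise.
gcd(845, 611) = 13 and 13 | (408 − 239), so the pair is consistent; merging gives x ≡ 16294 (mod 39715), where 39715 = lcm(845, 611).
gcd(39715, 143) = 13 and 13 | (57 − 16294), so the pair is consistent; merging gives x ≡ 95724 (mod 436865), where 436865 = lcm(39715, 143).
The solution is unique modulo lcm(845, 611, 143) = 436865.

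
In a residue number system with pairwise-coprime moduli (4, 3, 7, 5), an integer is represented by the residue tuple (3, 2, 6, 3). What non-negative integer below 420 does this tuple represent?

83

Combine the congruences pairwise.
From x ≡ 3 (mod 4) write x = 3 + 4t. Substituting into x ≡ 2 (mod 3) gives 4t ≡ 2 (mod 3), and since 1⁻¹ ≡ 1 (mod 3), t ≡ 2. Hence x ≡ 3 + 4·2 = 11 (mod 12).
From x ≡ 11 (mod 12) write x = 11 + 12t. Substituting into x ≡ 6 (mod 7) gives 12t ≡ 2 (mod 7), and since 5⁻¹ ≡ 3 (mod 7), t ≡ 6. Hence x ≡ 11 + 12·6 = 83 (mod 84).
From x ≡ 83 (mod 84) write x = 83 + 84t. Substituting into x ≡ 3 (mod 5) gives 84t ≡ 0 (mod 5), and since 4⁻¹ ≡ 4 (mod 5), t ≡ 0. Hence x ≡ 83 + 84·0 = 83 (mod 420).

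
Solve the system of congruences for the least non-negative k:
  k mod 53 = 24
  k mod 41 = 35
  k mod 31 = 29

From k ≡ 24 (mod 53) write k = 24 + 53t. Substituting into k ≡ 35 (mod 41) gives 53t ≡ 11 (mod 41), and since 12⁻¹ ≡ 24 (mod 41), t ≡ 18. Hence k ≡ 24 + 53·18 = 978 (mod 2173).
From k ≡ 978 (mod 2173) write k = 978 + 2173t. Substituting into k ≡ 29 (mod 31) gives 2173t ≡ 12 (mod 31), and since 3⁻¹ ≡ 21 (mod 31), t ≡ 4. Hence k ≡ 978 + 2173·4 = 9670 (mod 67363).

9670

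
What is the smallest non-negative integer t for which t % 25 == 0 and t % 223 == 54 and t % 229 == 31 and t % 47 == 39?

Combine the congruences pairwise.
From t ≡ 0 (mod 25) write t = 0 + 25s. Substituting into t ≡ 54 (mod 223) gives 25s ≡ 54 (mod 223), and since 25⁻¹ ≡ 116 (mod 223), s ≡ 20. Hence t ≡ 0 + 25·20 = 500 (mod 5575).
From t ≡ 500 (mod 5575) write t = 500 + 5575s. Substituting into t ≡ 31 (mod 229) gives 5575s ≡ 218 (mod 229), and since 79⁻¹ ≡ 29 (mod 229), s ≡ 139. Hence t ≡ 500 + 5575·139 = 775425 (mod 1276675).
From t ≡ 775425 (mod 1276675) write t = 775425 + 1276675s. Substituting into t ≡ 39 (mod 47) gives 1276675s ≡ 20 (mod 47), and since 14⁻¹ ≡ 37 (mod 47), s ≡ 35. Hence t ≡ 775425 + 1276675·35 = 45459050 (mod 60003725).

45459050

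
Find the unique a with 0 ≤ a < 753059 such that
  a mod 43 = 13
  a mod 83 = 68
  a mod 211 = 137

596423

Combine the congruences pairwise.
From a ≡ 13 (mod 43) write a = 13 + 43t. Substituting into a ≡ 68 (mod 83) gives 43t ≡ 55 (mod 83), and since 43⁻¹ ≡ 56 (mod 83), t ≡ 9. Hence a ≡ 13 + 43·9 = 400 (mod 3569).
From a ≡ 400 (mod 3569) write a = 400 + 3569t. Substituting into a ≡ 137 (mod 211) gives 3569t ≡ 159 (mod 211), and since 193⁻¹ ≡ 82 (mod 211), t ≡ 167. Hence a ≡ 400 + 3569·167 = 596423 (mod 753059).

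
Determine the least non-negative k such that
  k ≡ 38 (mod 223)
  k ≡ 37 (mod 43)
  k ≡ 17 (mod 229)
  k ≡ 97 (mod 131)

Combine the congruences pairwise.
From k ≡ 38 (mod 223) write k = 38 + 223t. Substituting into k ≡ 37 (mod 43) gives 223t ≡ 42 (mod 43), and since 8⁻¹ ≡ 27 (mod 43), t ≡ 16. Hence k ≡ 38 + 223·16 = 3606 (mod 9589).
From k ≡ 3606 (mod 9589) write k = 3606 + 9589t. Substituting into k ≡ 17 (mod 229) gives 9589t ≡ 75 (mod 229), and since 200⁻¹ ≡ 150 (mod 229), t ≡ 29. Hence k ≡ 3606 + 9589·29 = 281687 (mod 2195881).
From k ≡ 281687 (mod 2195881) write k = 281687 + 2195881t. Substituting into k ≡ 97 (mod 131) gives 2195881t ≡ 60 (mod 131), and since 59⁻¹ ≡ 20 (mod 131), t ≡ 21. Hence k ≡ 281687 + 2195881·21 = 46395188 (mod 287660411).

46395188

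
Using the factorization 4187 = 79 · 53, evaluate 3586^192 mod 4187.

3407

Mod 79: 3586 ≡ 31; by Fermat, exponent reduces to 192 mod 78 = 36; 31^36 ≡ 10 (mod 79).
Mod 53: 3586 ≡ 35; by Fermat, exponent reduces to 192 mod 52 = 36; 35^36 ≡ 15 (mod 53).
Combine by CRT: x ≡ 10 (mod 79), x ≡ 15 (mod 53) ⇒ x ≡ 3407 (mod 4187).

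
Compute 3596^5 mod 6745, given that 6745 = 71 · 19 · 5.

Mod 71: 3596 ≡ 46; 46^5 ≡ 70 (mod 71).
Mod 19: 3596 ≡ 5; 5^5 ≡ 9 (mod 19).
Mod 5: 3596 ≡ 1; by Fermat, exponent reduces to 5 mod 4 = 1; 1^1 ≡ 1 (mod 5).
Combine by CRT: x ≡ 70 (mod 71), x ≡ 9 (mod 19), x ≡ 1 (mod 5) ⇒ x ≡ 1206 (mod 6745).

1206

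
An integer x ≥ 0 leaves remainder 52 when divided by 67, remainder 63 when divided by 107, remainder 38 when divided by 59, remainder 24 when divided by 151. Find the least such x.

The moduli are pairwise coprime; N = 67·107·59·151 = 63868621.
N/67 = 953263; 953263 ≡ 54 (mod 67); 54·36 ≡ 1, so inverse 36.
N/107 = 596903; 596903 ≡ 57 (mod 107); 57·92 ≡ 1, so inverse 92.
N/59 = 1082519; 1082519 ≡ 46 (mod 59); 46·9 ≡ 1, so inverse 9.
N/151 = 422971; 422971 ≡ 20 (mod 151); 20·68 ≡ 1, so inverse 68.
x ≡ 52·953263·36 + 63·596903·92 + 38·1082519·9 + 24·422971·68 = 6304668294.
6304668294 mod 63868621 = 45543436.

45543436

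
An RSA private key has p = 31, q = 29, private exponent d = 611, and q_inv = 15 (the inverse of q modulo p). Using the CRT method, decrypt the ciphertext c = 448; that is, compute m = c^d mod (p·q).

846

d_p = d mod (p−1) = 611 mod 30 = 11; d_q = d mod (q−1) = 23.
m₁ = c^(d_p) mod p: c ≡ 14 (mod 31), and 14^11 mod 31 = 9.
m₂ = c^(d_q) mod q: c ≡ 13 (mod 29), and 13^23 mod 29 = 5.
h = q_inv·(m₁ − m₂) mod p = 15·(9 − 5) mod 31 = 29.
m = m₂ + h·q = 5 + 29·29 = 846.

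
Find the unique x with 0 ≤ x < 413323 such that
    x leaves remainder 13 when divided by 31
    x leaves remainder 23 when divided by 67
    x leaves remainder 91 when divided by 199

The moduli are pairwise coprime; N = 31·67·199 = 413323.
N/31 = 13333; 13333 ≡ 3 (mod 31); 3·21 ≡ 1, so inverse 21.
N/67 = 6169; 6169 ≡ 5 (mod 67); 5·27 ≡ 1, so inverse 27.
N/199 = 2077; 2077 ≡ 87 (mod 199); 87·183 ≡ 1, so inverse 183.
x ≡ 13·13333·21 + 23·6169·27 + 91·2077·183 = 42059139.
42059139 mod 413323 = 313516.

313516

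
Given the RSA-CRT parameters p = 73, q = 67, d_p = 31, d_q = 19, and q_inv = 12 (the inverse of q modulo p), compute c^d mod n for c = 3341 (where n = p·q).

2722

m₁ = c^(d_p) mod p: c ≡ 56 (mod 73), and 56^31 mod 73 = 21.
m₂ = c^(d_q) mod q: c ≡ 58 (mod 67), and 58^19 mod 67 = 42.
h = q_inv·(m₁ − m₂) mod p = 12·(21 − 42) mod 73 = 40.
m = m₂ + h·q = 42 + 40·67 = 2722.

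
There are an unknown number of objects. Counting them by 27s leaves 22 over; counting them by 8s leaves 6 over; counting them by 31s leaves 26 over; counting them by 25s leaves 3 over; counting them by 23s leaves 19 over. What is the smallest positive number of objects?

1304878

From N ≡ 22 (mod 27) write N = 22 + 27t. Substituting into N ≡ 6 (mod 8) gives 27t ≡ 0 (mod 8), and since 3⁻¹ ≡ 3 (mod 8), t ≡ 0. Hence N ≡ 22 + 27·0 = 22 (mod 216).
From N ≡ 22 (mod 216) write N = 22 + 216t. Substituting into N ≡ 26 (mod 31) gives 216t ≡ 4 (mod 31), and since 30⁻¹ ≡ 30 (mod 31), t ≡ 27. Hence N ≡ 22 + 216·27 = 5854 (mod 6696).
From N ≡ 5854 (mod 6696) write N = 5854 + 6696t. Substituting into N ≡ 3 (mod 25) gives 6696t ≡ 24 (mod 25), and since 21⁻¹ ≡ 6 (mod 25), t ≡ 19. Hence N ≡ 5854 + 6696·19 = 133078 (mod 167400).
From N ≡ 133078 (mod 167400) write N = 133078 + 167400t. Substituting into N ≡ 19 (mod 23) gives 167400t ≡ 19 (mod 23), and since 6⁻¹ ≡ 4 (mod 23), t ≡ 7. Hence N ≡ 133078 + 167400·7 = 1304878 (mod 3850200).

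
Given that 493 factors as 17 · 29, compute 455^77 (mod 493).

30

Mod 17: 455 ≡ 13; by Fermat, exponent reduces to 77 mod 16 = 13; 13^13 ≡ 13 (mod 17).
Mod 29: 455 ≡ 20; by Fermat, exponent reduces to 77 mod 28 = 21; 20^21 ≡ 1 (mod 29).
Combine by CRT: x ≡ 13 (mod 17), x ≡ 1 (mod 29) ⇒ x ≡ 30 (mod 493).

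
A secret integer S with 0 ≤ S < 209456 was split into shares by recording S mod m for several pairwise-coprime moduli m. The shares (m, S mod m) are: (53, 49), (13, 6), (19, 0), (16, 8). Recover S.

95608

The moduli are pairwise coprime; N = 53·13·19·16 = 209456.
N/53 = 3952; 3952 ≡ 30 (mod 53); 30·23 ≡ 1, so inverse 23.
N/13 = 16112; 16112 ≡ 5 (mod 13); 5·8 ≡ 1, so inverse 8.
N/19 = 11024; 11024 ≡ 4 (mod 19); 4·5 ≡ 1, so inverse 5.
N/16 = 13091; 13091 ≡ 3 (mod 16); 3·11 ≡ 1, so inverse 11.
S ≡ 49·3952·23 + 6·16112·8 + 0·11024·5 + 8·13091·11 = 6379288.
6379288 mod 209456 = 95608.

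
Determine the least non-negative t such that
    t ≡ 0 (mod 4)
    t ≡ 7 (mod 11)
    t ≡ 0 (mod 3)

84

The moduli are pairwise coprime; N = 4·11·3 = 132.
N/4 = 33; 33 ≡ 1 (mod 4), inverse 1.
N/11 = 12; 12 ≡ 1 (mod 11), inverse 1.
N/3 = 44; 44 ≡ 2 (mod 3); 2·2 ≡ 1, so inverse 2.
t ≡ 0·33·1 + 7·12·1 + 0·44·2 = 84.
84 mod 132 = 84.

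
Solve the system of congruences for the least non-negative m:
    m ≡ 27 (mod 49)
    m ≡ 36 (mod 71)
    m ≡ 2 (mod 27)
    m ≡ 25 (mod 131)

10547228

Combine the congruences pairwise.
From m ≡ 27 (mod 49) write m = 27 + 49t. Substituting into m ≡ 36 (mod 71) gives 49t ≡ 9 (mod 71), and since 49⁻¹ ≡ 29 (mod 71), t ≡ 48. Hence m ≡ 27 + 49·48 = 2379 (mod 3479).
From m ≡ 2379 (mod 3479) write m = 2379 + 3479t. Substituting into m ≡ 2 (mod 27) gives 3479t ≡ 26 (mod 27), and since 23⁻¹ ≡ 20 (mod 27), t ≡ 7. Hence m ≡ 2379 + 3479·7 = 26732 (mod 93933).
From m ≡ 26732 (mod 93933) write m = 26732 + 93933t. Substituting into m ≡ 25 (mod 131) gives 93933t ≡ 17 (mod 131), and since 6⁻¹ ≡ 22 (mod 131), t ≡ 112. Hence m ≡ 26732 + 93933·112 = 10547228 (mod 12305223).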